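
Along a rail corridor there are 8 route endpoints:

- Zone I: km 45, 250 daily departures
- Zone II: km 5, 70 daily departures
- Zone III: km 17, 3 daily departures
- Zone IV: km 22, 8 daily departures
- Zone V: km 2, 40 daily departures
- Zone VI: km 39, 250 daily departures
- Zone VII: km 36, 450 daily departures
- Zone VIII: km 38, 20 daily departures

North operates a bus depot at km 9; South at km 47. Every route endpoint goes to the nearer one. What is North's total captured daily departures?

The indifferent point is the midpoint (9+47)/2 = 28; route endpoints left of it (closer to North at 9) go to North, those right go to South.
  Zone V at 2 (w=40) → North
  Zone II at 5 (w=70) → North
  Zone III at 17 (w=3) → North
  Zone IV at 22 (w=8) → North
  Zone VII at 36 (w=450) → South
  Zone VIII at 38 (w=20) → South
  Zone VI at 39 (w=250) → South
  Zone I at 45 (w=250) → South
North captures 121; South captures 970.

121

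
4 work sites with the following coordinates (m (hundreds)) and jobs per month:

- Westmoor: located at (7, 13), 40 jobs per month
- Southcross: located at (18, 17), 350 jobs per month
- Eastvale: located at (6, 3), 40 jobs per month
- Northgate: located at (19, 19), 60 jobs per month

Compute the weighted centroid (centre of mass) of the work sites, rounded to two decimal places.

(16.24, 15.78)

The minimiser of Σwᵢ‖p−pᵢ‖² is the weighted centroid p* = (Σwᵢpᵢ)/(Σwᵢ).
Σwᵢ = 490.
Σwᵢxᵢ = 40·7 + 350·18 + 40·6 + 60·19 = 7960.
Σwᵢyᵢ = 40·13 + 350·17 + 40·3 + 60·19 = 7730.
x* = 7960/490 = 16.24, y* = 7730/490 = 15.78.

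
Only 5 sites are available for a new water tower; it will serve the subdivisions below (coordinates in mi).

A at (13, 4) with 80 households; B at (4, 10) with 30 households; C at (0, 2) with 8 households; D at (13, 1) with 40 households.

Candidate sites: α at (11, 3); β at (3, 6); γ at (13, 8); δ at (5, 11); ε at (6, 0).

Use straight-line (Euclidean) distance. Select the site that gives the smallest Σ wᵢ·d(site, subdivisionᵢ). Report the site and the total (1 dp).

Total weighted distance at each candidate:
  α (11, 3): total = 677.4
  β (3, 6): total = 1426.7
  γ (13, 8): total = 991.1
  δ (5, 11): total = 1487.5
  ε (6, 0): total = 1284.4
Minimum is at α with total 677.4 mi.

α, total 677.4 mi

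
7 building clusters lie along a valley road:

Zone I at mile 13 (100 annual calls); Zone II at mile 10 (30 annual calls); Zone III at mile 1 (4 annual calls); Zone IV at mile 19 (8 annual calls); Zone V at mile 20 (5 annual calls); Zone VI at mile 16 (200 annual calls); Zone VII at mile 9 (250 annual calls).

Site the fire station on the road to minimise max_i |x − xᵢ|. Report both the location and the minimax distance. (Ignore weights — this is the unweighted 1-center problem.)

location 10.5, max distance 9.5

The 1-center on a line is the midpoint of the two extreme points: leftmost at 1, rightmost at 20.
Optimal location = (1 + 20)/2 = 10.5; maximum distance = (20 − 1)/2 = 9.5.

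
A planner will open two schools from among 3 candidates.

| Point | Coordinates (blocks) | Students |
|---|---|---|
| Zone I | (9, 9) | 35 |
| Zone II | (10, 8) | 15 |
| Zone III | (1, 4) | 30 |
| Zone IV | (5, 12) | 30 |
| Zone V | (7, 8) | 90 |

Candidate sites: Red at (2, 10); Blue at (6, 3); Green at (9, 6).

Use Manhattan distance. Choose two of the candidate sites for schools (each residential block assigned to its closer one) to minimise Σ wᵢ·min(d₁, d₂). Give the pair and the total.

{Red, Green}, total 870

Evaluate every pair (each demand assigned to the nearer of the two):
  {Red, Green}: total = 870
  {Blue, Green}: total = 990
  {Red, Blue}: total = 1285
Best pair: {Red, Green} with total 870.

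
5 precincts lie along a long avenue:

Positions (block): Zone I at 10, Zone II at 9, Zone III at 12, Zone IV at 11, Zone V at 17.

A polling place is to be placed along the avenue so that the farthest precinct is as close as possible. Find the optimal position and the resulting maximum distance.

location 13, max distance 4

The 1-center on a line is the midpoint of the two extreme points: leftmost at 9, rightmost at 17.
Optimal location = (9 + 17)/2 = 13; maximum distance = (17 − 9)/2 = 4.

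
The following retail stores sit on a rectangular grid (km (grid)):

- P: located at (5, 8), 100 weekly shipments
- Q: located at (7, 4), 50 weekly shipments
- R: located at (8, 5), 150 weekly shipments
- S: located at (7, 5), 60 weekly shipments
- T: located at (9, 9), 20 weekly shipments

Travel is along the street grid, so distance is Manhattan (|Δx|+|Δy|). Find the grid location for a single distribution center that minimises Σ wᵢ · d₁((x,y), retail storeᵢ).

Manhattan distance separates: Σwᵢ(|x−xᵢ|+|y−yᵢ|) = Σwᵢ|x−xᵢ| + Σwᵢ|y−yᵢ|, so x and y are optimised independently as 1-D weighted medians.
Total weight W = 380; half = 190.
x-coordinate, sorted with cumulative weight:
  x=5 (P, w=100) cum 100
  x=7 (Q, w=50) cum 150
  x=7 (S, w=60) cum 210  ← median
  x=8 (R, w=150) cum 360
  x=9 (T, w=20) cum 380
⇒ x* = 7
y-coordinate, sorted with cumulative weight:
  y=4 (Q, w=50) cum 50
  y=5 (R, w=150) cum 200  ← median
  y=5 (S, w=60) cum 260
  y=8 (P, w=100) cum 360
  y=9 (T, w=20) cum 380
⇒ y* = 5

(7, 5)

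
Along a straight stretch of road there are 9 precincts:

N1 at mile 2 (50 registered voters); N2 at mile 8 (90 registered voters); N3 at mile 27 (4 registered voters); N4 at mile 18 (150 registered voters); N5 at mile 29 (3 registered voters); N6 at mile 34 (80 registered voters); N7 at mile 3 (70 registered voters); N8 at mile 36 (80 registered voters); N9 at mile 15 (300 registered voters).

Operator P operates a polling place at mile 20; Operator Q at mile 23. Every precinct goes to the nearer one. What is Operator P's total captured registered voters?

660

The indifferent point is the midpoint (20+23)/2 = 21.5; precincts left of it (closer to Operator P at 20) go to Operator P, those right go to Operator Q.
  N1 at 2 (w=50) → Operator P
  N7 at 3 (w=70) → Operator P
  N2 at 8 (w=90) → Operator P
  N9 at 15 (w=300) → Operator P
  N4 at 18 (w=150) → Operator P
  N3 at 27 (w=4) → Operator Q
  N5 at 29 (w=3) → Operator Q
  N6 at 34 (w=80) → Operator Q
  N8 at 36 (w=80) → Operator Q
Operator P captures 660; Operator Q captures 167.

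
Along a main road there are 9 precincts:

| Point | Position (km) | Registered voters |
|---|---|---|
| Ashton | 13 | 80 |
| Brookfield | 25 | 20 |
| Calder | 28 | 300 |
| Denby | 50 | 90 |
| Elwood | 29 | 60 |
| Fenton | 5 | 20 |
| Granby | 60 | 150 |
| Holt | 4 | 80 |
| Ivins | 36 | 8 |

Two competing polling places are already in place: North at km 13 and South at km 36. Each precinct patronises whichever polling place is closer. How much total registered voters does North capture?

180

The indifferent point is the midpoint (13+36)/2 = 24.5; precincts left of it (closer to North at 13) go to North, those right go to South.
  Holt at 4 (w=80) → North
  Fenton at 5 (w=20) → North
  Ashton at 13 (w=80) → North
  Brookfield at 25 (w=20) → South
  Calder at 28 (w=300) → South
  Elwood at 29 (w=60) → South
  Ivins at 36 (w=8) → South
  Denby at 50 (w=90) → South
  Granby at 60 (w=150) → South
North captures 180; South captures 628.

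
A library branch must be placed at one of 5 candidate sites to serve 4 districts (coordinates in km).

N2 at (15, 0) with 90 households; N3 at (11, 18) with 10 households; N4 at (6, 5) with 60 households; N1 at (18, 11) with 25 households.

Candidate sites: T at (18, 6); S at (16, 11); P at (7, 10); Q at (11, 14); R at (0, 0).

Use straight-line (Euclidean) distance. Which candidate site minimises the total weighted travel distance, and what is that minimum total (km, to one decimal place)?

T, total 1590.2 km

Total weighted distance at each candidate:
  T (18, 6): total = 1590.2
  S (16, 11): total = 1829.8
  P (7, 10): total = 1824.1
  Q (11, 14): total = 2158.6
  R (0, 0): total = 2556.9
Minimum is at T with total 1590.2 km.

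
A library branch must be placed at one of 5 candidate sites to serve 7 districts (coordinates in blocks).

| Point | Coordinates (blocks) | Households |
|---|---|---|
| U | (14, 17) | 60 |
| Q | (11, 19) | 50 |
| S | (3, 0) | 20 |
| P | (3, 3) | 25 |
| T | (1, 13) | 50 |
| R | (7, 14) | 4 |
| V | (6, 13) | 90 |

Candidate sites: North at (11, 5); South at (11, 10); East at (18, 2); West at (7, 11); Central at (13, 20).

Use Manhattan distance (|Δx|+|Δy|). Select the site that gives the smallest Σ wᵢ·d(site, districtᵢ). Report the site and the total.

West, total 2662 blocks

Total weighted distance at each candidate:
  North (11, 5): total = 4232
  South (11, 10): total = 3187
  East (18, 2): total = 6642
  West (7, 11): total = 2662
  Central (13, 20): total = 3923
Minimum is at West with total 2662 blocks.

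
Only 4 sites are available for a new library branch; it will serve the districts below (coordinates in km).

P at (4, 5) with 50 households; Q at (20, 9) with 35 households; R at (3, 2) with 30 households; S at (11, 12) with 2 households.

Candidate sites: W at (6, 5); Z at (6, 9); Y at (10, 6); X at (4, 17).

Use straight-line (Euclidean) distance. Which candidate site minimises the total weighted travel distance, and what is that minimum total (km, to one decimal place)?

W, total 754.1 km

Total weighted distance at each candidate:
  W (6, 5): total = 754.1
  Z (6, 9): total = 953.7
  Y (10, 6): total = 923.6
  X (4, 17): total = 1694.3
Minimum is at W with total 754.1 km.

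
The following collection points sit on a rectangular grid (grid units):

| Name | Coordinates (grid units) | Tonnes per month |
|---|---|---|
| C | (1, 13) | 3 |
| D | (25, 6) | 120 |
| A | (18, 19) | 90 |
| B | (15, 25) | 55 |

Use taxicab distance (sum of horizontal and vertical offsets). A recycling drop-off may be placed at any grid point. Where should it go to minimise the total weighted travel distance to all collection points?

(18, 19)

Manhattan distance separates: Σwᵢ(|x−xᵢ|+|y−yᵢ|) = Σwᵢ|x−xᵢ| + Σwᵢ|y−yᵢ|, so x and y are optimised independently as 1-D weighted medians.
Total weight W = 268; half = 134.
x-coordinate, sorted with cumulative weight:
  x=1 (C, w=3) cum 3
  x=15 (B, w=55) cum 58
  x=18 (A, w=90) cum 148  ← median
  x=25 (D, w=120) cum 268
⇒ x* = 18
y-coordinate, sorted with cumulative weight:
  y=6 (D, w=120) cum 120
  y=13 (C, w=3) cum 123
  y=19 (A, w=90) cum 213  ← median
  y=25 (B, w=55) cum 268
⇒ y* = 19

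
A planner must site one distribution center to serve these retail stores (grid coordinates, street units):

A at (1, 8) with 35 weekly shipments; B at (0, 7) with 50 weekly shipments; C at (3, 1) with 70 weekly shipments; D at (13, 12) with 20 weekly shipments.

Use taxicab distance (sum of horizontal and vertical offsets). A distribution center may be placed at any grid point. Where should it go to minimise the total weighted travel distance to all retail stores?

(3, 7)

Manhattan distance separates: Σwᵢ(|x−xᵢ|+|y−yᵢ|) = Σwᵢ|x−xᵢ| + Σwᵢ|y−yᵢ|, so x and y are optimised independently as 1-D weighted medians.
Total weight W = 175; half = 87.5.
x-coordinate, sorted with cumulative weight:
  x=0 (B, w=50) cum 50
  x=1 (A, w=35) cum 85
  x=3 (C, w=70) cum 155  ← median
  x=13 (D, w=20) cum 175
⇒ x* = 3
y-coordinate, sorted with cumulative weight:
  y=1 (C, w=70) cum 70
  y=7 (B, w=50) cum 120  ← median
  y=8 (A, w=35) cum 155
  y=12 (D, w=20) cum 175
⇒ y* = 7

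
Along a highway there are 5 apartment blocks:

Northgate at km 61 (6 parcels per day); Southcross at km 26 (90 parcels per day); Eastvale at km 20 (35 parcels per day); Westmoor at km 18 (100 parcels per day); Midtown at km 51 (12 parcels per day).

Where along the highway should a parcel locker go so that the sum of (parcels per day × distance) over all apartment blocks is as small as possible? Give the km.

x = 20

For a sum of weighted absolute distances on a line, the optimum is the weighted median (not the mean). Total weight W = 243; half-weight = 121.5.
Sort by position and accumulate weight:
  km 18 (Westmoor, w=100) → cum 100
  km 20 (Eastvale, w=35) → cum 135  ≥ 121.5 → median here
  km 26 (Southcross, w=90) → cum 225
  km 51 (Midtown, w=12) → cum 237
  km 61 (Northgate, w=6) → cum 243
Optimal location: km 20.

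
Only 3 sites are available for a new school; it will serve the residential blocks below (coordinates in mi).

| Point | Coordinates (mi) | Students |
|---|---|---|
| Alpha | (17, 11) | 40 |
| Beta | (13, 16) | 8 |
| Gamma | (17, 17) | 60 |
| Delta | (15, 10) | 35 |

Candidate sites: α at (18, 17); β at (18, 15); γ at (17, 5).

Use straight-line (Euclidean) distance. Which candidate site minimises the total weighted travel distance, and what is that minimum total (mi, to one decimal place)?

Total weighted distance at each candidate:
  α (18, 17): total = 610.7
  β (18, 15): total = 544.0
  γ (17, 5): total = 1242.1
Minimum is at β with total 544.0 mi.

β, total 544.0 mi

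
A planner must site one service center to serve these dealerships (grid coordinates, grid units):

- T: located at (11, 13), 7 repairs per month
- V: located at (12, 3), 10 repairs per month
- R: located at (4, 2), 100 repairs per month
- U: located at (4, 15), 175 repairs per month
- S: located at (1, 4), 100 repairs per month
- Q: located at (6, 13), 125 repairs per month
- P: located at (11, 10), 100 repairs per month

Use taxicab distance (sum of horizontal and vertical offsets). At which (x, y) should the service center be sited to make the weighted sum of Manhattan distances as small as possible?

(4, 10)

Manhattan distance separates: Σwᵢ(|x−xᵢ|+|y−yᵢ|) = Σwᵢ|x−xᵢ| + Σwᵢ|y−yᵢ|, so x and y are optimised independently as 1-D weighted medians.
Total weight W = 617; half = 308.5.
x-coordinate, sorted with cumulative weight:
  x=1 (S, w=100) cum 100
  x=4 (R, w=100) cum 200
  x=4 (U, w=175) cum 375  ← median
  x=6 (Q, w=125) cum 500
  x=11 (T, w=7) cum 507
  x=11 (P, w=100) cum 607
  x=12 (V, w=10) cum 617
⇒ x* = 4
y-coordinate, sorted with cumulative weight:
  y=2 (R, w=100) cum 100
  y=3 (V, w=10) cum 110
  y=4 (S, w=100) cum 210
  y=10 (P, w=100) cum 310  ← median
  y=13 (T, w=7) cum 317
  y=13 (Q, w=125) cum 442
  y=15 (U, w=175) cum 617
⇒ y* = 10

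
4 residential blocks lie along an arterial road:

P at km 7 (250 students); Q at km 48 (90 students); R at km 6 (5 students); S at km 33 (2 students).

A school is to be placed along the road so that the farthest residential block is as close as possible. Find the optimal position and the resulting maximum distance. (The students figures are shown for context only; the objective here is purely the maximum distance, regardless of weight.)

location 27, max distance 21

The 1-center on a line is the midpoint of the two extreme points: leftmost at 6, rightmost at 48.
Optimal location = (6 + 48)/2 = 27; maximum distance = (48 − 6)/2 = 21.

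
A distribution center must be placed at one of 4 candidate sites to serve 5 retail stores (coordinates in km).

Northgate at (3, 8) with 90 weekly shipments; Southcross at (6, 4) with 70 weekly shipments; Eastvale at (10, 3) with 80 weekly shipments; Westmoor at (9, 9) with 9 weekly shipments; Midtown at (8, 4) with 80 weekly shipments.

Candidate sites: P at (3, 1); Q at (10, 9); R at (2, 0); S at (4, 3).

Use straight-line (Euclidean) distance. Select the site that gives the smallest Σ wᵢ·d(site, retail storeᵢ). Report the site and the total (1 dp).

Total weighted distance at each candidate:
  P (3, 1): total = 2065.9
  Q (10, 9): total = 2004.4
  R (2, 0): total = 2484.6
  S (4, 3): total = 1495.6
Minimum is at S with total 1495.6 km.

S, total 1495.6 km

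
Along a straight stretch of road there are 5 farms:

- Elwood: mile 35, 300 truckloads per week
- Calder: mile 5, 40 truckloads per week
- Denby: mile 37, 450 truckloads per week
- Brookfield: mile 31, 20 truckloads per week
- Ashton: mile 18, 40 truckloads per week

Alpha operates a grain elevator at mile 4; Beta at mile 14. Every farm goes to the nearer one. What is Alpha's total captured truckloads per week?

40

The indifferent point is the midpoint (4+14)/2 = 9; farms left of it (closer to Alpha at 4) go to Alpha, those right go to Beta.
  Calder at 5 (w=40) → Alpha
  Ashton at 18 (w=40) → Beta
  Brookfield at 31 (w=20) → Beta
  Elwood at 35 (w=300) → Beta
  Denby at 37 (w=450) → Beta
Alpha captures 40; Beta captures 810.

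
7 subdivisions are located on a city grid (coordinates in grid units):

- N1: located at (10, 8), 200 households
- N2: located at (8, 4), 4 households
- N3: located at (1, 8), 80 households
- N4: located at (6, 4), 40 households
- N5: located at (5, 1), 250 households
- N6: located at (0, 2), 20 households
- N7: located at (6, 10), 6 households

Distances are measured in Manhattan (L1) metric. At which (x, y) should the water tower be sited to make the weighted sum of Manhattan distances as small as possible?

(5, 4)

Manhattan distance separates: Σwᵢ(|x−xᵢ|+|y−yᵢ|) = Σwᵢ|x−xᵢ| + Σwᵢ|y−yᵢ|, so x and y are optimised independently as 1-D weighted medians.
Total weight W = 600; half = 300.
x-coordinate, sorted with cumulative weight:
  x=0 (N6, w=20) cum 20
  x=1 (N3, w=80) cum 100
  x=5 (N5, w=250) cum 350  ← median
  x=6 (N4, w=40) cum 390
  x=6 (N7, w=6) cum 396
  x=8 (N2, w=4) cum 400
  x=10 (N1, w=200) cum 600
⇒ x* = 5
y-coordinate, sorted with cumulative weight:
  y=1 (N5, w=250) cum 250
  y=2 (N6, w=20) cum 270
  y=4 (N2, w=4) cum 274
  y=4 (N4, w=40) cum 314  ← median
  y=8 (N1, w=200) cum 514
  y=8 (N3, w=80) cum 594
  y=10 (N7, w=6) cum 600
⇒ y* = 4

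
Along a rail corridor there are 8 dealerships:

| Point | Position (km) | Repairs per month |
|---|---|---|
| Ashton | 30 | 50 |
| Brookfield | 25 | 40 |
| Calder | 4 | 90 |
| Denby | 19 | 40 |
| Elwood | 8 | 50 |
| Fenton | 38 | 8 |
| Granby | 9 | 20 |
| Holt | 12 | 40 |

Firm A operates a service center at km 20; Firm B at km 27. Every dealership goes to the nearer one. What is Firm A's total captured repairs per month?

The indifferent point is the midpoint (20+27)/2 = 23.5; dealerships left of it (closer to Firm A at 20) go to Firm A, those right go to Firm B.
  Calder at 4 (w=90) → Firm A
  Elwood at 8 (w=50) → Firm A
  Granby at 9 (w=20) → Firm A
  Holt at 12 (w=40) → Firm A
  Denby at 19 (w=40) → Firm A
  Brookfield at 25 (w=40) → Firm B
  Ashton at 30 (w=50) → Firm B
  Fenton at 38 (w=8) → Firm B
Firm A captures 240; Firm B captures 98.

240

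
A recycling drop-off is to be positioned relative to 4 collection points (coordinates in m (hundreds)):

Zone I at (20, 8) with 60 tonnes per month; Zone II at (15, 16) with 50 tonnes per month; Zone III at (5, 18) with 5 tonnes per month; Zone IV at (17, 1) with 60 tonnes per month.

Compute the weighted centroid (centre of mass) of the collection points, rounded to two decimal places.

The minimiser of Σwᵢ‖p−pᵢ‖² is the weighted centroid p* = (Σwᵢpᵢ)/(Σwᵢ).
Σwᵢ = 175.
Σwᵢxᵢ = 60·20 + 50·15 + 5·5 + 60·17 = 2995.
Σwᵢyᵢ = 60·8 + 50·16 + 5·18 + 60·1 = 1430.
x* = 2995/175 = 17.11, y* = 1430/175 = 8.17.

(17.11, 8.17)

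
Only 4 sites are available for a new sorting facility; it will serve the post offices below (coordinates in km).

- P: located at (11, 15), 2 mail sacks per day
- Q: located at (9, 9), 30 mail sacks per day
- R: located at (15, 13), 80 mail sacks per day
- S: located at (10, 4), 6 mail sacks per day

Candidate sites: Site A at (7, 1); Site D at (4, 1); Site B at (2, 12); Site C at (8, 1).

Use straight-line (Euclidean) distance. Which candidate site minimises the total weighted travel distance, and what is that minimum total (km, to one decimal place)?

Site B, total 1358.4 km

Total weighted distance at each candidate:
  Site A (7, 1): total = 1455.7
  Site D (4, 1): total = 1656.9
  Site B (2, 12): total = 1358.4
  Site C (8, 1): total = 1403.5
Minimum is at Site B with total 1358.4 km.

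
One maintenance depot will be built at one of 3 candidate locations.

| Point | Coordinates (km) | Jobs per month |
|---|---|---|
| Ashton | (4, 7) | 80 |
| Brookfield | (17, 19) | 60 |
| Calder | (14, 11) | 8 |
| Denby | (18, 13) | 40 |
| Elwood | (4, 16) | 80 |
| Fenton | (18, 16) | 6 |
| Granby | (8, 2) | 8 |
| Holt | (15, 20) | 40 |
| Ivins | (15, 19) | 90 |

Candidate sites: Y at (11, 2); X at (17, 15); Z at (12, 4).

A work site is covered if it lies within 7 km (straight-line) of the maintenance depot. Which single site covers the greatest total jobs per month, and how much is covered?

Coverage radius r = 7 km; a point is covered iff (Δx)²+(Δy)² ≤ 7² = 49.
  Y (11, 2): covers {Granby} → 8
  X (17, 15): covers {Brookfield, Calder, Denby, Fenton, Holt, Ivins} → 244
  Z (12, 4): covers {Granby} → 8
Maximum coverage at X: 244 jobs per month.

X, covering 244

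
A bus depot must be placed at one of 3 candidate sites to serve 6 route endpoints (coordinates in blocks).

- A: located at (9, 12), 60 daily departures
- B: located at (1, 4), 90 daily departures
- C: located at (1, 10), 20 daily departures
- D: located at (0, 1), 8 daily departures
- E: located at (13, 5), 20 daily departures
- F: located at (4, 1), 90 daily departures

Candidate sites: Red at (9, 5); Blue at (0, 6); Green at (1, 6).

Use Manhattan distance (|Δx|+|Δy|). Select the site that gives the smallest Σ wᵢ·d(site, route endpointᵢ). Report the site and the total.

Total weighted distance at each candidate:
  Red (9, 5): total = 2484
  Blue (0, 6): total = 2400
  Green (1, 6): total = 2128
Minimum is at Green with total 2128 blocks.

Green, total 2128 blocks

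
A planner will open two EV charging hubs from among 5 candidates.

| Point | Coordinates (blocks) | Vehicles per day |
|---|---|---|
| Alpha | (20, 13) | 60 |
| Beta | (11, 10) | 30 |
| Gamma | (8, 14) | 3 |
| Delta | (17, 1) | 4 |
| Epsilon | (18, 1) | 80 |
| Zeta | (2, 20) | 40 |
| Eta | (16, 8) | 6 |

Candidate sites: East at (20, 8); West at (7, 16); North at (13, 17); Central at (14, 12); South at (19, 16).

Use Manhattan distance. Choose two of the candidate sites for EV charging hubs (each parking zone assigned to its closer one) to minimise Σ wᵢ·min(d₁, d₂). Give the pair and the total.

{East, West}, total 1753

Evaluate every pair (each demand assigned to the nearer of the two):
  {East, West}: total = 1753
  {East, North}: total = 1938
  {East, Central}: total = 2058
  {West, Central}: total = 2231
  {East, South}: total = 2233
  {West, South}: total = 2323
  {North, Central}: total = 2446
  {Central, South}: total = 2506
  {North, South}: total = 2508
  {West, North}: total = 3131
Best pair: {East, West} with total 1753.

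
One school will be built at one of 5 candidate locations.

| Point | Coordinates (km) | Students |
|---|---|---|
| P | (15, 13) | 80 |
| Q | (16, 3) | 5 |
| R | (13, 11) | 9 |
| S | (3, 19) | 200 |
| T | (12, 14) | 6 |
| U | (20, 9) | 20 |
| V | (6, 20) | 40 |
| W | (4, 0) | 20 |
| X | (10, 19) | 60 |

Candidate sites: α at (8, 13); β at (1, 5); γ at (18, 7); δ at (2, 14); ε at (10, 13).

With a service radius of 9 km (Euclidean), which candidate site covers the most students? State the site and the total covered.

Coverage radius r = 9 km; a point is covered iff (Δx)²+(Δy)² ≤ 9² = 81.
  α (8, 13): covers {P, R, S, T, V, X} → 395
  β (1, 5): covers {W} → 20
  γ (18, 7): covers {P, Q, R, U} → 114
  δ (2, 14): covers {S, V} → 240
  ε (10, 13): covers {P, R, T, V, X} → 195
Maximum coverage at α: 395 students.

α, covering 395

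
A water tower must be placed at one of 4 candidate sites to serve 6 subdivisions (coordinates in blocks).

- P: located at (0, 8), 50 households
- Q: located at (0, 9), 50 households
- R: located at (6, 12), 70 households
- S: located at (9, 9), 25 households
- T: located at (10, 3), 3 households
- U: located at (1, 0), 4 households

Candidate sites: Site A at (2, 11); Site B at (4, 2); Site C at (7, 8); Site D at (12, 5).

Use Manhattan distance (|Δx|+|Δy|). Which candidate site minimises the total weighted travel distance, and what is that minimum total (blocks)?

Total weighted distance at each candidate:
  Site A (2, 11): total = 1121
  Site B (4, 2): total = 2231
  Site C (7, 8): total = 1255
  Site D (12, 5): total = 2711
Minimum is at Site A with total 1121 blocks.

Site A, total 1121 blocks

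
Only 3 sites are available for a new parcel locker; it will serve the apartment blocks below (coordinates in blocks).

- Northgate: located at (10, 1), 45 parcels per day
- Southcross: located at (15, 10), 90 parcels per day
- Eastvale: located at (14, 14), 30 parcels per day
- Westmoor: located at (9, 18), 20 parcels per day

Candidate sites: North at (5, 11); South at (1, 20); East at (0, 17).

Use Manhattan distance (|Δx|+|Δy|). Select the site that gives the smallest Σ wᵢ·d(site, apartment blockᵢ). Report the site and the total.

Total weighted distance at each candidate:
  North (5, 11): total = 2245
  South (1, 20): total = 4190
  East (0, 17): total = 3860
Minimum is at North with total 2245 blocks.

North, total 2245 blocks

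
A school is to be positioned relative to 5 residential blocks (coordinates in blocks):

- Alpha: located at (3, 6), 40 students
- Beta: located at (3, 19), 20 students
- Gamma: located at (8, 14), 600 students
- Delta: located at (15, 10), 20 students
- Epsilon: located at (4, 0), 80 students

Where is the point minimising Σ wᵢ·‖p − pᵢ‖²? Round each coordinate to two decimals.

(7.37, 12.13)

The minimiser of Σwᵢ‖p−pᵢ‖² is the weighted centroid p* = (Σwᵢpᵢ)/(Σwᵢ).
Σwᵢ = 760.
Σwᵢxᵢ = 40·3 + 20·3 + 600·8 + 20·15 + 80·4 = 5600.
Σwᵢyᵢ = 40·6 + 20·19 + 600·14 + 20·10 + 80·0 = 9220.
x* = 5600/760 = 7.37, y* = 9220/760 = 12.13.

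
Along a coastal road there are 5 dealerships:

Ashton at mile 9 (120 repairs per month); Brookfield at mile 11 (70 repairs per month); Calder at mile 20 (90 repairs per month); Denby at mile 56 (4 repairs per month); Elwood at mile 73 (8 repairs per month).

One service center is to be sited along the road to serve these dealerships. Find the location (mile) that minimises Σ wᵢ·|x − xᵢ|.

x = 11

For a sum of weighted absolute distances on a line, the optimum is the weighted median (not the mean). Total weight W = 292; half-weight = 146.
Sort by position and accumulate weight:
  mile 9 (Ashton, w=120) → cum 120
  mile 11 (Brookfield, w=70) → cum 190  ≥ 146 → median here
  mile 20 (Calder, w=90) → cum 280
  mile 56 (Denby, w=4) → cum 284
  mile 73 (Elwood, w=8) → cum 292
Optimal location: mile 11.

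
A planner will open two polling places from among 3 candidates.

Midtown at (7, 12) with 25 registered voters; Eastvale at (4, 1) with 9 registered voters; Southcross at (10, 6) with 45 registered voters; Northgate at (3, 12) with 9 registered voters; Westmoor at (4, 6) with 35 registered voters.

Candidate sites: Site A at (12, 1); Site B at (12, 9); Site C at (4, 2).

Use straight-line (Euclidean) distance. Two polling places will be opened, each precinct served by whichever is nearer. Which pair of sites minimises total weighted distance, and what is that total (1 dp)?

Evaluate every pair (each demand assigned to the nearer of the two):
  {Site B, Site C}: total = 542.4
  {Site A, Site C}: total = 742.8
  {Site A, Site B}: total = 764.4
Best pair: {Site B, Site C} with total 542.4.

{Site B, Site C}, total 542.4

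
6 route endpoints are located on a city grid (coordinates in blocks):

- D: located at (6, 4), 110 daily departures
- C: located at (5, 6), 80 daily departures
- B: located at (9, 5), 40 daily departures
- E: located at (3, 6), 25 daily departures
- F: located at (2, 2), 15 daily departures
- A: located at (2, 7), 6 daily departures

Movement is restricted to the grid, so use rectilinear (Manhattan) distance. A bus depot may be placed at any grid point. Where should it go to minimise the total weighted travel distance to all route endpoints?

Manhattan distance separates: Σwᵢ(|x−xᵢ|+|y−yᵢ|) = Σwᵢ|x−xᵢ| + Σwᵢ|y−yᵢ|, so x and y are optimised independently as 1-D weighted medians.
Total weight W = 276; half = 138.
x-coordinate, sorted with cumulative weight:
  x=2 (F, w=15) cum 15
  x=2 (A, w=6) cum 21
  x=3 (E, w=25) cum 46
  x=5 (C, w=80) cum 126
  x=6 (D, w=110) cum 236  ← median
  x=9 (B, w=40) cum 276
⇒ x* = 6
y-coordinate, sorted with cumulative weight:
  y=2 (F, w=15) cum 15
  y=4 (D, w=110) cum 125
  y=5 (B, w=40) cum 165  ← median
  y=6 (C, w=80) cum 245
  y=6 (E, w=25) cum 270
  y=7 (A, w=6) cum 276
⇒ y* = 5

(6, 5)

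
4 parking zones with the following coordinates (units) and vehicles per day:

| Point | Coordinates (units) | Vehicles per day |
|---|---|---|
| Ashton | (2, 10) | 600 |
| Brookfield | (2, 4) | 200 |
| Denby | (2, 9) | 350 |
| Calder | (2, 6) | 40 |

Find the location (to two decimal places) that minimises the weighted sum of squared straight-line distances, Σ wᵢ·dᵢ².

(2.00, 8.56)

The minimiser of Σwᵢ‖p−pᵢ‖² is the weighted centroid p* = (Σwᵢpᵢ)/(Σwᵢ).
Σwᵢ = 1190.
Σwᵢxᵢ = 600·2 + 200·2 + 350·2 + 40·2 = 2380.
Σwᵢyᵢ = 600·10 + 200·4 + 350·9 + 40·6 = 10190.
x* = 2380/1190 = 2.00, y* = 10190/1190 = 8.56.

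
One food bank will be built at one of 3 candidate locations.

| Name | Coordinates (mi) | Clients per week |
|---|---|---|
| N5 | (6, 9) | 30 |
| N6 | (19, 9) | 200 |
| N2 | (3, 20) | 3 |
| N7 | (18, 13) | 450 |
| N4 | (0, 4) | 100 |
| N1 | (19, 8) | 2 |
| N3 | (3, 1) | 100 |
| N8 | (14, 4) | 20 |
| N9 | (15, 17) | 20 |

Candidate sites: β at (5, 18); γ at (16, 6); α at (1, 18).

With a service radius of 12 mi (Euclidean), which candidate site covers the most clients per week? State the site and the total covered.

γ, covering 722

Coverage radius r = 12 mi; a point is covered iff (Δx)²+(Δy)² ≤ 12² = 144.
  β (5, 18): covers {N5, N2, N9} → 53
  γ (16, 6): covers {N5, N6, N7, N1, N8, N9} → 722
  α (1, 18): covers {N5, N2} → 33
Maximum coverage at γ: 722 clients per week.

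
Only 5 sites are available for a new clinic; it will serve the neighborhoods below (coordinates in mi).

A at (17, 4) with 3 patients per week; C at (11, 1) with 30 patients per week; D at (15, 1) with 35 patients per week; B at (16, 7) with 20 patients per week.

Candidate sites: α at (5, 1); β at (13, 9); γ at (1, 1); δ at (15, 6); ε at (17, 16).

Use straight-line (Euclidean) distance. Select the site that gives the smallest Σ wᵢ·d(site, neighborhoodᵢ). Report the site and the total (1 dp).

δ, total 403.9 mi

Total weighted distance at each candidate:
  α (5, 1): total = 817.7
  β (13, 9): total = 627.3
  γ (1, 1): total = 1161.9
  δ (15, 6): total = 403.9
  ε (17, 16): total = 1231.4
Minimum is at δ with total 403.9 mi.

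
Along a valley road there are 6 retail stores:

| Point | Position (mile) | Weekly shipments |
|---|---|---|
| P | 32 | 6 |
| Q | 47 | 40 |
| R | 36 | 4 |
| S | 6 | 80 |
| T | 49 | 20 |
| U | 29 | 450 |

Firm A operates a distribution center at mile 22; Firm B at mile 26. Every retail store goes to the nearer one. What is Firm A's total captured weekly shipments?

80

The indifferent point is the midpoint (22+26)/2 = 24; retail stores left of it (closer to Firm A at 22) go to Firm A, those right go to Firm B.
  S at 6 (w=80) → Firm A
  U at 29 (w=450) → Firm B
  P at 32 (w=6) → Firm B
  R at 36 (w=4) → Firm B
  Q at 47 (w=40) → Firm B
  T at 49 (w=20) → Firm B
Firm A captures 80; Firm B captures 520.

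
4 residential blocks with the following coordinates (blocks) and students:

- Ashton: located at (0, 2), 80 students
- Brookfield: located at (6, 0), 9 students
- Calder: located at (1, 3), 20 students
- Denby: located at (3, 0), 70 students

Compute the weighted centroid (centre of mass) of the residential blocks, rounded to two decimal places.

The minimiser of Σwᵢ‖p−pᵢ‖² is the weighted centroid p* = (Σwᵢpᵢ)/(Σwᵢ).
Σwᵢ = 179.
Σwᵢxᵢ = 80·0 + 9·6 + 20·1 + 70·3 = 284.
Σwᵢyᵢ = 80·2 + 9·0 + 20·3 + 70·0 = 220.
x* = 284/179 = 1.59, y* = 220/179 = 1.23.

(1.59, 1.23)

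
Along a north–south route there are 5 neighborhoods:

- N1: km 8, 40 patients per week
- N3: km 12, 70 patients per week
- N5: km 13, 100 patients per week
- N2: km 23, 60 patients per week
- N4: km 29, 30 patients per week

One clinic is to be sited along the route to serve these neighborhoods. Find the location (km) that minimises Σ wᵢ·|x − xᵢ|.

For a sum of weighted absolute distances on a line, the optimum is the weighted median (not the mean). Total weight W = 300; half-weight = 150.
Sort by position and accumulate weight:
  km 8 (N1, w=40) → cum 40
  km 12 (N3, w=70) → cum 110
  km 13 (N5, w=100) → cum 210  ≥ 150 → median here
  km 23 (N2, w=60) → cum 270
  km 29 (N4, w=30) → cum 300
Optimal location: km 13.

x = 13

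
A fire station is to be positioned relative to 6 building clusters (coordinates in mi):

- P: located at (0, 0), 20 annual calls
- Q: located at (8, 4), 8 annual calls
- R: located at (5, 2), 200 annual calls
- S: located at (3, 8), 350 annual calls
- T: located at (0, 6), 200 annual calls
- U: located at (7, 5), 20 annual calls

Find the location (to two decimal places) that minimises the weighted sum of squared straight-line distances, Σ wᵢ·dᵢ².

The minimiser of Σwᵢ‖p−pᵢ‖² is the weighted centroid p* = (Σwᵢpᵢ)/(Σwᵢ).
Σwᵢ = 798.
Σwᵢxᵢ = 20·0 + 8·8 + 200·5 + 350·3 + 200·0 + 20·7 = 2254.
Σwᵢyᵢ = 20·0 + 8·4 + 200·2 + 350·8 + 200·6 + 20·5 = 4532.
x* = 2254/798 = 2.82, y* = 4532/798 = 5.68.

(2.82, 5.68)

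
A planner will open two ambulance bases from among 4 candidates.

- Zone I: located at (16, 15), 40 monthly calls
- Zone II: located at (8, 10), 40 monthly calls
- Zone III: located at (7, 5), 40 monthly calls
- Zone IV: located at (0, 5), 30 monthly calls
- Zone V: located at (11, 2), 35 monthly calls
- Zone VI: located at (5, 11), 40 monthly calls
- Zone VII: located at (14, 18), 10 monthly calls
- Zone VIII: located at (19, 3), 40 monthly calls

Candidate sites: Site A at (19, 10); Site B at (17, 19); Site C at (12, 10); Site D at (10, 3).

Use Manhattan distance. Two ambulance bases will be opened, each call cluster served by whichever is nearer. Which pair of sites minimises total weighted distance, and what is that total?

{Site C, Site D}, total 1930

Evaluate every pair (each demand assigned to the nearer of the two):
  {Site C, Site D}: total = 1930
  {Site B, Site D}: total = 2110
  {Site A, Site D}: total = 2240
  {Site A, Site C}: total = 2405
  {Site B, Site C}: total = 2505
  {Site A, Site B}: total = 3520
Best pair: {Site C, Site D} with total 1930.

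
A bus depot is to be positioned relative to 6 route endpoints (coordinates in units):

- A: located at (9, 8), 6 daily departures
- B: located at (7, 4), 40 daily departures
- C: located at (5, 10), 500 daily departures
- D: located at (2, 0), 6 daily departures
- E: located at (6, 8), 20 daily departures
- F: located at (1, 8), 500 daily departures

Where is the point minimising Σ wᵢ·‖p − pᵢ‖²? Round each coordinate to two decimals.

The minimiser of Σwᵢ‖p−pᵢ‖² is the weighted centroid p* = (Σwᵢpᵢ)/(Σwᵢ).
Σwᵢ = 1072.
Σwᵢxᵢ = 6·9 + 40·7 + 500·5 + 6·2 + 20·6 + 500·1 = 3466.
Σwᵢyᵢ = 6·8 + 40·4 + 500·10 + 6·0 + 20·8 + 500·8 = 9368.
x* = 3466/1072 = 3.23, y* = 9368/1072 = 8.74.

(3.23, 8.74)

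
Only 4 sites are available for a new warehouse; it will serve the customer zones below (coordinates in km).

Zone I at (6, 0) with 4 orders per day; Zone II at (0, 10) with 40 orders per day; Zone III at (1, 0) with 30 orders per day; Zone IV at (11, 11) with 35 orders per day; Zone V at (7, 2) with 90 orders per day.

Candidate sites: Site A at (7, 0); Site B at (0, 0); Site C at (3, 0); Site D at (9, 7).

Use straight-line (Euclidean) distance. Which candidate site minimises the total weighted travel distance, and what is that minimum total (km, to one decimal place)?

Total weighted distance at each candidate:
  Site A (7, 0): total = 1261.9
  Site B (0, 0): total = 1653.7
  Site C (3, 0): total = 1368.2
  Site D (9, 7): total = 1370.0
Minimum is at Site A with total 1261.9 km.

Site A, total 1261.9 km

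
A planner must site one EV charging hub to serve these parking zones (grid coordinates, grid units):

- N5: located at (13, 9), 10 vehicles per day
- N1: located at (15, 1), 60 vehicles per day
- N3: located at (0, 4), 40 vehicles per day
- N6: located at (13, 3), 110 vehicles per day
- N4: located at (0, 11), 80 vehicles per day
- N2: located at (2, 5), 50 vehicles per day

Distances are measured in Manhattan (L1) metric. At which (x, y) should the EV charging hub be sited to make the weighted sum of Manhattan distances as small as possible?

(13, 4)

Manhattan distance separates: Σwᵢ(|x−xᵢ|+|y−yᵢ|) = Σwᵢ|x−xᵢ| + Σwᵢ|y−yᵢ|, so x and y are optimised independently as 1-D weighted medians.
Total weight W = 350; half = 175.
x-coordinate, sorted with cumulative weight:
  x=0 (N3, w=40) cum 40
  x=0 (N4, w=80) cum 120
  x=2 (N2, w=50) cum 170
  x=13 (N5, w=10) cum 180  ← median
  x=13 (N6, w=110) cum 290
  x=15 (N1, w=60) cum 350
⇒ x* = 13
y-coordinate, sorted with cumulative weight:
  y=1 (N1, w=60) cum 60
  y=3 (N6, w=110) cum 170
  y=4 (N3, w=40) cum 210  ← median
  y=5 (N2, w=50) cum 260
  y=9 (N5, w=10) cum 270
  y=11 (N4, w=80) cum 350
⇒ y* = 4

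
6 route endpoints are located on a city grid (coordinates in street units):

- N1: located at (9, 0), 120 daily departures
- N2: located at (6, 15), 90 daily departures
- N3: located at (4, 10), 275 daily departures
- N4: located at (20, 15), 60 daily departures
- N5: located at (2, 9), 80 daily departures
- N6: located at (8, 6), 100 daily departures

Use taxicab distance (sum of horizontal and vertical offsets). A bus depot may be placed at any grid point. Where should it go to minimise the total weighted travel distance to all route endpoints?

Manhattan distance separates: Σwᵢ(|x−xᵢ|+|y−yᵢ|) = Σwᵢ|x−xᵢ| + Σwᵢ|y−yᵢ|, so x and y are optimised independently as 1-D weighted medians.
Total weight W = 725; half = 362.5.
x-coordinate, sorted with cumulative weight:
  x=2 (N5, w=80) cum 80
  x=4 (N3, w=275) cum 355
  x=6 (N2, w=90) cum 445  ← median
  x=8 (N6, w=100) cum 545
  x=9 (N1, w=120) cum 665
  x=20 (N4, w=60) cum 725
⇒ x* = 6
y-coordinate, sorted with cumulative weight:
  y=0 (N1, w=120) cum 120
  y=6 (N6, w=100) cum 220
  y=9 (N5, w=80) cum 300
  y=10 (N3, w=275) cum 575  ← median
  y=15 (N2, w=90) cum 665
  y=15 (N4, w=60) cum 725
⇒ y* = 10

(6, 10)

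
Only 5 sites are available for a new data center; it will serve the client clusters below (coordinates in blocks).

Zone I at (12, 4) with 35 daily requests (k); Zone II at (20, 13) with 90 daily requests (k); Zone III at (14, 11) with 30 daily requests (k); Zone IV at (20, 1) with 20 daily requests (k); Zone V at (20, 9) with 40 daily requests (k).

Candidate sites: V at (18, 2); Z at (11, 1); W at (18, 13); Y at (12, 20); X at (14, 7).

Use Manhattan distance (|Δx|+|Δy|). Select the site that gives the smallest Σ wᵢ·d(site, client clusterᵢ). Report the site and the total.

Total weighted distance at each candidate:
  V (18, 2): total = 2260
  Z (11, 1): total = 3280
  W (18, 13): total = 1405
  Y (12, 20): total = 3540
  X (14, 7): total = 1935
Minimum is at W with total 1405 blocks.

W, total 1405 blocks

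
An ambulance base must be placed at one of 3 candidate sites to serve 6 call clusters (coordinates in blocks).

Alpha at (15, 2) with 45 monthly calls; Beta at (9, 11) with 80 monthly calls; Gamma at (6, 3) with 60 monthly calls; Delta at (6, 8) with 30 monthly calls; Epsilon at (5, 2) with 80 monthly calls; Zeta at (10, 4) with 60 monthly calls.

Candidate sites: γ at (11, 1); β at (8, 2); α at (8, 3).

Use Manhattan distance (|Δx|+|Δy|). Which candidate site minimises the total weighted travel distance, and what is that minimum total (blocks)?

α, total 1910 blocks

Total weighted distance at each candidate:
  γ (11, 1): total = 2765
  β (8, 2): total = 2015
  α (8, 3): total = 1910
Minimum is at α with total 1910 blocks.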